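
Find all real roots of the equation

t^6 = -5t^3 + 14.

t = -1.9129 or t = 1.2599

Let u = t^3. The equation becomes u^2 + 5u - 14 = 0.
Factor: (u - 2)(u + 7) = 0, so u = 2 or u = -7.
t^3 = 2 gives t = (2)^(1/3) ~= 1.2599.
t^3 = -7 gives t = -(7)^(1/3) ~= -1.9129.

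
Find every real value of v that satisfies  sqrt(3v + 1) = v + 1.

v = 0 or v = 1

Square both sides: 3v + 1 = (v + 1)^2.
Expand and rearrange: v^2 - v = 0.
Solving gives v = 1 or v = 0.
Check each candidate in the original equation:
  v = 1: sqrt(4) = 2, while v + 1 = 2 — valid.
  v = 0: sqrt(1) = 1, while v + 1 = 1 — valid.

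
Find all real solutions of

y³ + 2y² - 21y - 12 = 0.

y = -5.4495 or y = -0.5505 or y = 4

Possible rational roots are divisors of -12. Testing y = 4 gives 0, so (y - 4) is a factor.
Divide: y³ + 2y² - 21y - 12 = (y - 4)(y² + 6y + 3).
Apply the quadratic formula to y² + 6y + 3 = 0: y = (-6 ± √24)/2, i.e. y ≈ -0.5505 or y ≈ -5.4495.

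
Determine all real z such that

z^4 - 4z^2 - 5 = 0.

Let u = z^2. The equation becomes u^2 - 4u - 5 = 0.
Factor: (u - 5)(u + 1) = 0, so u = 5 or u = -1.
z^2 = 5 gives z = +/-sqrt(5) ~= +/-2.2361.
z^2 = -1 < 0 has no real solution.

z = -2.2361 or z = 2.2361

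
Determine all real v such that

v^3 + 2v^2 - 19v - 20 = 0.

Possible rational roots are divisors of -20. Testing v = -5 gives 0, so (v + 5) is a factor.
Divide: v^3 + 2v^2 - 19v - 20 = (v + 5)(v^2 - 3v - 4).
Factor the quadratic: v = 4 or v = -1.

v = -5 or v = -1 or v = 4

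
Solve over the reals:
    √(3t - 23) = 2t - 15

t = 7.75 or t = 8

Square both sides: 3t - 23 = (2t - 15)².
Expand and rearrange: 4t² - 63t + 248 = 0.
Solving gives t = 8 or t = 7.75.
Check each candidate in the original equation:
  t = 8: √(1) = 1, while 2t - 15 = 1 — valid.
  t = 7.75: √(0.25) = 0.5, while 2t - 15 = 0.5 — valid.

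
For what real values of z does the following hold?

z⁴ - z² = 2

z = -1.4142 or z = 1.4142

Let u = z². The equation becomes u² - u - 2 = 0.
Factor: (u + 1)(u - 2) = 0, so u = -1 or u = 2.
z² = -1 < 0 has no real solution.
z² = 2 gives z = ±√(2) ≈ ±1.4142.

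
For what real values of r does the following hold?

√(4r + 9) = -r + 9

Square both sides: 4r + 9 = (-r + 9)².
Expand and rearrange: r² - 22r + 72 = 0.
Solving gives r = 18 or r = 4.
Check each candidate in the original equation:
  r = 18: √(81) = 9, while -r + 9 = -9 — extraneous.
  r = 4: √(25) = 5, while -r + 9 = 5 — valid.

r = 4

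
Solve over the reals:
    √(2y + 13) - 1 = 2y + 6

y = -2

Isolate the radical: √(2y + 13) = 2y + 7.
Square both sides: 2y + 13 = (2y + 7)².
Expand and rearrange: 4y² + 26y + 36 = 0.
Solving gives y = -2 or y = -4.5.
Check each candidate in the original equation:
  y = -2: √(9) = 3, while 2y + 7 = 3 — valid.
  y = -4.5: √(4) = 2, while 2y + 7 = -2 — extraneous.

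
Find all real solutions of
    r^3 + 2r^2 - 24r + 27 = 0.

r = -6.4051 or r = 1.4051 or r = 3

Possible rational roots are divisors of 27. Testing r = 3 gives 0, so (r - 3) is a factor.
Divide: r^3 + 2r^2 - 24r + 27 = (r - 3)(r^2 + 5r - 9).
Apply the quadratic formula to r^2 + 5r - 9 = 0: r = (-5 +/- sqrt(61))/2, i.e. r ~= 1.4051 or r ~= -6.4051.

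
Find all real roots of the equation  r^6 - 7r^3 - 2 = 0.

Let u = r^3. The equation becomes u^2 - 7u - 2 = 0.
By the quadratic formula, u = 7/2 + sqrt(57)/2 or u = 7/2 - sqrt(57)/2.
r^3 = 7/2 + sqrt(57)/2 gives r = (7/2 + sqrt(57)/2)^(1/3) ~= 1.9377.
r^3 = 7/2 - sqrt(57)/2 gives r = -(-7/2 + sqrt(57)/2)^(1/3) ~= -0.6502.

r = -0.6502 or r = 1.9377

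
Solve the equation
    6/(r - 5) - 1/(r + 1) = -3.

Multiply both sides by (r - 5)(r + 1):
6(r + 1) - (r - 5) = -3(r - 5)(r + 1).
Expand and collect terms: -3r^2 + 7r + 4 = 0.
By the quadratic formula, r = (-7 +/- sqrt(97)) / -6, so r ~= -0.4748 or r ~= 2.8081.
Neither value makes a denominator zero (r != 5, r != -1), so both are valid.

r = -0.4748 or r = 2.8081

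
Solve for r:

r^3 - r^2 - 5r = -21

Rearrange: r^3 - r^2 - 5r + 21 = 0.
Possible rational roots are divisors of 21. Testing r = -3 gives 0, so (r + 3) is a factor.
Divide: r^3 - r^2 - 5r + 21 = (r + 3)(r^2 - 4r + 7).
The quadratic r^2 - 4r + 7 has discriminant -12 < 0, so no further real roots.

r = -3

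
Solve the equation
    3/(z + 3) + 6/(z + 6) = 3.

z = -4.7321 or z = -1.2679

Multiply both sides by (z + 3)(z + 6):
3(z + 6) + 6(z + 3) = 3(z + 3)(z + 6).
Expand and collect terms: 3z^2 + 18z + 18 = 0.
By the quadratic formula, z = (-18 +/- sqrt(108)) / 6, so z ~= -1.2679 or z ~= -4.7321.
Neither value makes a denominator zero (z != -3, z != -6), so both are valid.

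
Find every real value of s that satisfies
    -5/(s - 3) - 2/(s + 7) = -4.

s = -6.5578 or s = 4.3078

Multiply both sides by (s - 3)(s + 7):
-5(s + 7) - 2(s - 3) = -4(s - 3)(s + 7).
Expand and collect terms: -4s^2 - 9s + 113 = 0.
By the quadratic formula, s = (9 +/- sqrt(1889)) / -8, so s ~= -6.5578 or s ~= 4.3078.
Neither value makes a denominator zero (s != 3, s != -7), so both are valid.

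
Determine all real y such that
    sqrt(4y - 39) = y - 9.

y = 10 or y = 12

Square both sides: 4y - 39 = (y - 9)^2.
Expand and rearrange: y^2 - 22y + 120 = 0.
Solving gives y = 12 or y = 10.
Check each candidate in the original equation:
  y = 12: sqrt(9) = 3, while y - 9 = 3 — valid.
  y = 10: sqrt(1) = 1, while y - 9 = 1 — valid.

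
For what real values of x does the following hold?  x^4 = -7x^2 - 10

Let u = x^2. The equation becomes u^2 + 7u + 10 = 0.
Factor: (u + 5)(u + 2) = 0, so u = -5 or u = -2.
x^2 = -5 < 0 has no real solution.
x^2 = -2 < 0 has no real solution.

No real solutions.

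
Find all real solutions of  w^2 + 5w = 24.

Bring every term to one side: w^2 + 5w - 24 = 0.
Factor: (w - 3)(w + 8) = 0.
So w = 3 or w = -8.

w = -8 or w = 3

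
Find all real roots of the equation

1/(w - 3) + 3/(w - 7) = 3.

w = 3.263 or w = 8.0704

Multiply both sides by (w - 3)(w - 7):
(w - 7) + 3(w - 3) = 3(w - 3)(w - 7).
Expand and collect terms: 3w^2 - 34w + 79 = 0.
By the quadratic formula, w = (34 +/- sqrt(208)) / 6, so w ~= 8.0704 or w ~= 3.263.
Neither value makes a denominator zero (w != 3, w != 7), so both are valid.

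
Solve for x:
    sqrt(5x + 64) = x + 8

x = 0

Square both sides: 5x + 64 = (x + 8)^2.
Expand and rearrange: x^2 + 11x = 0.
Solving gives x = 0 or x = -11.
Check each candidate in the original equation:
  x = 0: sqrt(64) = 8, while x + 8 = 8 — valid.
  x = -11: sqrt(9) = 3, while x + 8 = -3 — extraneous.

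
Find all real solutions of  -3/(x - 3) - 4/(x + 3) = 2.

Multiply both sides by (x - 3)(x + 3):
-3(x + 3) - 4(x - 3) = 2(x - 3)(x + 3).
Expand and collect terms: 2x² + 7x - 21 = 0.
By the quadratic formula, x = (-7 ± √217) / 4, so x ≈ 1.9327 or x ≈ -5.4327.
Neither value makes a denominator zero (x ≠ 3, x ≠ -3), so both are valid.

x = -5.4327 or x = 1.9327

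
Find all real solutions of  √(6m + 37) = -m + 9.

Square both sides: 6m + 37 = (-m + 9)².
Expand and rearrange: m² - 24m + 44 = 0.
Solving gives m = 22 or m = 2.
Check each candidate in the original equation:
  m = 22: √(169) = 13, while -m + 9 = -13 — extraneous.
  m = 2: √(49) = 7, while -m + 9 = 7 — valid.

m = 2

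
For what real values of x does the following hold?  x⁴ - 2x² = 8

Let u = x². The equation becomes u² - 2u - 8 = 0.
Factor: (u + 2)(u - 4) = 0, so u = -2 or u = 4.
x² = -2 < 0 has no real solution.
x² = 4 gives x = ±2.

x = -2 or x = 2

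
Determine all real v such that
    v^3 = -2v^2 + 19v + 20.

Rearrange: v^3 + 2v^2 - 19v - 20 = 0.
Possible rational roots are divisors of -20. Testing v = 4 gives 0, so (v - 4) is a factor.
Divide: v^3 + 2v^2 - 19v - 20 = (v - 4)(v^2 + 6v + 5).
Factor the quadratic: v = -1 or v = -5.

v = -5 or v = -1 or v = 4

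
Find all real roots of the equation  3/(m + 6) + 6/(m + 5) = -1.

m = -14.3589 or m = -5.6411

Multiply both sides by (m + 6)(m + 5):
3(m + 5) + 6(m + 6) = -(m + 6)(m + 5).
Expand and collect terms: -m² - 20m - 81 = 0.
By the quadratic formula, m = (20 ± √76) / -2, so m ≈ -14.3589 or m ≈ -5.6411.
Neither value makes a denominator zero (m ≠ -6, m ≠ -5), so both are valid.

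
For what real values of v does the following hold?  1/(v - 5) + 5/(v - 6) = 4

Multiply both sides by (v - 5)(v - 6):
(v - 6) + 5(v - 5) = 4(v - 5)(v - 6).
Expand and collect terms: 4v² - 50v + 151 = 0.
By the quadratic formula, v = (50 ± √84) / 8, so v ≈ 7.3956 or v ≈ 5.1044.
Neither value makes a denominator zero (v ≠ 5, v ≠ 6), so both are valid.

v = 5.1044 or v = 7.3956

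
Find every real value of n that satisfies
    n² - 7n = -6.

Bring every term to one side: n² - 7n + 6 = 0.
Factor: (n - 1)(n - 6) = 0.
So n = 1 or n = 6.

n = 1 or n = 6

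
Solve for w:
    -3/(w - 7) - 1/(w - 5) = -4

w = 5.1771 or w = 7.8229

Multiply both sides by (w - 7)(w - 5):
-3(w - 5) - (w - 7) = -4(w - 7)(w - 5).
Expand and collect terms: -4w² + 52w - 162 = 0.
By the quadratic formula, w = (-52 ± √112) / -8, so w ≈ 5.1771 or w ≈ 7.8229.
Neither value makes a denominator zero (w ≠ 7, w ≠ 5), so both are valid.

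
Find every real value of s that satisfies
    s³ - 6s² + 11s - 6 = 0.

Possible rational roots are divisors of -6. Testing s = 2 gives 0, so (s - 2) is a factor.
Divide: s³ - 6s² + 11s - 6 = (s - 2)(s² - 4s + 3).
Factor the quadratic: s = 3 or s = 1.

s = 1 or s = 2 or s = 3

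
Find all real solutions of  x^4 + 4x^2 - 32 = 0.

Let u = x^2. The equation becomes u^2 + 4u - 32 = 0.
Factor: (u + 8)(u - 4) = 0, so u = -8 or u = 4.
x^2 = -8 < 0 has no real solution.
x^2 = 4 gives x = +/-2.

x = -2 or x = 2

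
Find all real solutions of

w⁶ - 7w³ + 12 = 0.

w = 1.4422 or w = 1.5874

Let u = w³. The equation becomes u² - 7u + 12 = 0.
Factor: (u - 4)(u - 3) = 0, so u = 4 or u = 3.
w³ = 4 gives w = ∛(4) ≈ 1.5874.
w³ = 3 gives w = ∛(3) ≈ 1.4422.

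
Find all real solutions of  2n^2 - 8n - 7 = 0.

Discriminant: (-8)^2 - 4*2*(-7) = 120.
Quadratic formula: n = (8 +/- sqrt(120)) / 4.
So n = 2 + sqrt(30)/2 ~= 4.7386 or n = 2 - sqrt(30)/2 ~= -0.7386.

n = -0.7386 or n = 4.7386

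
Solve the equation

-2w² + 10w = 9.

w = 1.1771 or w = 3.8229

Rearrange to standard form: -2w² + 10w - 9 = 0.
Discriminant: (10)² − 4·(-2)·(-9) = 28.
Quadratic formula: w = (-10 ± √28) / (-4).
So w = 5/2 - √(7)/2 ≈ 1.1771 or w = √(7)/2 + 5/2 ≈ 3.8229.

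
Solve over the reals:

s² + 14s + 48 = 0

s = -8 or s = -6

Factor: (s + 6)(s + 8) = 0.
So s = -6 or s = -8.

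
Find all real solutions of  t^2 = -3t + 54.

Bring every term to one side: t^2 + 3t - 54 = 0.
Factor: (t - 6)(t + 9) = 0.
So t = 6 or t = -9.

t = -9 or t = 6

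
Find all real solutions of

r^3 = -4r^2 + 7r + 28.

Rearrange: r^3 + 4r^2 - 7r - 28 = 0.
Possible rational roots are divisors of -28. Testing r = -4 gives 0, so (r + 4) is a factor.
Divide: r^3 + 4r^2 - 7r - 28 = (r + 4)(r^2 - 7).
Apply the quadratic formula to r^2 - 7 = 0: r = (0 +/- sqrt(28))/2, i.e. r ~= 2.6458 or r ~= -2.6458.

r = -4 or r = -2.6458 or r = 2.6458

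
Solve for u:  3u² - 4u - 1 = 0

Discriminant: (-4)² − 4·3·(-1) = 28.
Quadratic formula: u = (4 ± √28) / 6.
So u = 2/3 + √(7)/3 ≈ 1.5486 or u = 2/3 - √(7)/3 ≈ -0.2153.

u = -0.2153 or u = 1.5486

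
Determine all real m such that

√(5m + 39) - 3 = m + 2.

Isolate the radical: √(5m + 39) = m + 5.
Square both sides: 5m + 39 = (m + 5)².
Expand and rearrange: m² + 5m - 14 = 0.
Solving gives m = 2 or m = -7.
Check each candidate in the original equation:
  m = 2: √(49) = 7, while m + 5 = 7 — valid.
  m = -7: √(4) = 2, while m + 5 = -2 — extraneous.

m = 2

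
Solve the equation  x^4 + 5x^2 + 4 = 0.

No real solutions.

Let u = x^2. The equation becomes u^2 + 5u + 4 = 0.
Factor: (u + 4)(u + 1) = 0, so u = -4 or u = -1.
x^2 = -4 < 0 has no real solution.
x^2 = -1 < 0 has no real solution.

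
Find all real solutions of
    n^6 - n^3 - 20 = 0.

Let u = n^3. The equation becomes u^2 - u - 20 = 0.
Factor: (u - 5)(u + 4) = 0, so u = 5 or u = -4.
n^3 = 5 gives n = (5)^(1/3) ~= 1.71.
n^3 = -4 gives n = -(4)^(1/3) ~= -1.5874.

n = -1.5874 or n = 1.71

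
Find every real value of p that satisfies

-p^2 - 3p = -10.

p = -5 or p = 2

Bring every term to one side: -p^2 - 3p + 10 = 0.
Factor: -1(p + 5)(p - 2) = 0.
So p = -5 or p = 2.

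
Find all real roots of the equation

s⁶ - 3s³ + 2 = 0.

s = 1 or s = 1.2599

Let u = s³. The equation becomes u² - 3u + 2 = 0.
Factor: (u - 2)(u - 1) = 0, so u = 2 or u = 1.
s³ = 2 gives s = ∛(2) ≈ 1.2599.
s³ = 1 gives s = 1.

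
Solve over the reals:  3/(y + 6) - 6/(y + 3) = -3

y = -6.6458 or y = -1.3542

Multiply both sides by (y + 6)(y + 3):
3(y + 3) - 6(y + 6) = -3(y + 6)(y + 3).
Expand and collect terms: -3y^2 - 24y - 27 = 0.
By the quadratic formula, y = (24 +/- sqrt(252)) / -6, so y ~= -6.6458 or y ~= -1.3542.
Neither value makes a denominator zero (y != -6, y != -3), so both are valid.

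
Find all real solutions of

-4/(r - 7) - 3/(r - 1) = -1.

r = 2.5756 or r = 12.4244

Multiply both sides by (r - 7)(r - 1):
-4(r - 1) - 3(r - 7) = -(r - 7)(r - 1).
Expand and collect terms: -r^2 + 15r - 32 = 0.
By the quadratic formula, r = (-15 +/- sqrt(97)) / -2, so r ~= 2.5756 or r ~= 12.4244.
Neither value makes a denominator zero (r != 7, r != 1), so both are valid.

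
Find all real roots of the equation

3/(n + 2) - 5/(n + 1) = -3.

Multiply both sides by (n + 2)(n + 1):
3(n + 1) - 5(n + 2) = -3(n + 2)(n + 1).
Expand and collect terms: -3n^2 - 7n + 1 = 0.
By the quadratic formula, n = (7 +/- sqrt(61)) / -6, so n ~= -2.4684 or n ~= 0.135.
Neither value makes a denominator zero (n != -2, n != -1), so both are valid.

n = -2.4684 or n = 0.135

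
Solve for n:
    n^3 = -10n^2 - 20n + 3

Rearrange: n^3 + 10n^2 + 20n - 3 = 0.
Possible rational roots are divisors of -3. Testing n = -3 gives 0, so (n + 3) is a factor.
Divide: n^3 + 10n^2 + 20n - 3 = (n + 3)(n^2 + 7n - 1).
Apply the quadratic formula to n^2 + 7n - 1 = 0: n = (-7 +/- sqrt(53))/2, i.e. n ~= 0.1401 or n ~= -7.1401.

n = -7.1401 or n = -3 or n = 0.1401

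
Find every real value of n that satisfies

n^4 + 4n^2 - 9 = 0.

n = -1.2671 or n = 1.2671

Let u = n^2. The equation becomes u^2 + 4u - 9 = 0.
By the quadratic formula, u = -2 + sqrt(13) or u = -sqrt(13) - 2.
n^2 = -2 + sqrt(13) gives n = +/-sqrt(-2 + sqrt(13)) ~= +/-1.2671.
n^2 = -sqrt(13) - 2 < 0 has no real solution.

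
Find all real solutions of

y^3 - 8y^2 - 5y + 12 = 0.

Possible rational roots are divisors of 12. Testing y = 1 gives 0, so (y - 1) is a factor.
Divide: y^3 - 8y^2 - 5y + 12 = (y - 1)(y^2 - 7y - 12).
Apply the quadratic formula to y^2 - 7y - 12 = 0: y = (7 +/- sqrt(97))/2, i.e. y ~= 8.4244 or y ~= -1.4244.

y = -1.4244 or y = 1 or y = 8.4244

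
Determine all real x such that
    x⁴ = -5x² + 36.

x = -2 or x = 2

Let u = x². The equation becomes u² + 5u - 36 = 0.
Factor: (u - 4)(u + 9) = 0, so u = 4 or u = -9.
x² = 4 gives x = ±2.
x² = -9 < 0 has no real solution.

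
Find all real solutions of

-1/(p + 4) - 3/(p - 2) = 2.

Multiply both sides by (p + 4)(p - 2):
-(p - 2) - 3(p + 4) = 2(p + 4)(p - 2).
Expand and collect terms: 2p^2 + 8p - 6 = 0.
By the quadratic formula, p = (-8 +/- sqrt(112)) / 4, so p ~= 0.6458 or p ~= -4.6458.
Neither value makes a denominator zero (p != -4, p != 2), so both are valid.

p = -4.6458 or p = 0.6458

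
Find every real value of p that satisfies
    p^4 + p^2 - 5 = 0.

p = -1.3384 or p = 1.3384

Let u = p^2. The equation becomes u^2 + u - 5 = 0.
By the quadratic formula, u = -1/2 + sqrt(21)/2 or u = -sqrt(21)/2 - 1/2.
p^2 = -1/2 + sqrt(21)/2 gives p = +/-sqrt(-1/2 + sqrt(21)/2) ~= +/-1.3384.
p^2 = -sqrt(21)/2 - 1/2 < 0 has no real solution.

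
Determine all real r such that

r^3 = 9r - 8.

r = -3.3723 or r = 1 or r = 2.3723

Rearrange: r^3 - 9r + 8 = 0.
Possible rational roots are divisors of 8. Testing r = 1 gives 0, so (r - 1) is a factor.
Divide: r^3 - 9r + 8 = (r - 1)(r^2 + r - 8).
Apply the quadratic formula to r^2 + r - 8 = 0: r = (-1 +/- sqrt(33))/2, i.e. r ~= 2.3723 or r ~= -3.3723.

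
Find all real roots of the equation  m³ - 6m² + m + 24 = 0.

m = -1.7016 or m = 3 or m = 4.7016

Possible rational roots are divisors of 24. Testing m = 3 gives 0, so (m - 3) is a factor.
Divide: m³ - 6m² + m + 24 = (m - 3)(m² - 3m - 8).
Apply the quadratic formula to m² - 3m - 8 = 0: m = (3 ± √41)/2, i.e. m ≈ 4.7016 or m ≈ -1.7016.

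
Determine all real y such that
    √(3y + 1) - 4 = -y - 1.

Isolate the radical: √(3y + 1) = -y + 3.
Square both sides: 3y + 1 = (-y + 3)².
Expand and rearrange: y² - 9y + 8 = 0.
Solving gives y = 8 or y = 1.
Check each candidate in the original equation:
  y = 8: √(25) = 5, while -y + 3 = -5 — extraneous.
  y = 1: √(4) = 2, while -y + 3 = 2 — valid.

y = 1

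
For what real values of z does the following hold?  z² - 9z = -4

Rearrange to standard form: z² - 9z + 4 = 0.
Discriminant: (-9)² − 4·1·4 = 65.
Quadratic formula: z = (9 ± √65) / 2.
So z = √(65)/2 + 9/2 ≈ 8.5311 or z = 9/2 - √(65)/2 ≈ 0.4689.

z = 0.4689 or z = 8.5311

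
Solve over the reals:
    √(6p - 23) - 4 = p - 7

Isolate the radical: √(6p - 23) = p - 3.
Square both sides: 6p - 23 = (p - 3)².
Expand and rearrange: p² - 12p + 32 = 0.
Solving gives p = 8 or p = 4.
Check each candidate in the original equation:
  p = 8: √(25) = 5, while p - 3 = 5 — valid.
  p = 4: √(1) = 1, while p - 3 = 1 — valid.

p = 4 or p = 8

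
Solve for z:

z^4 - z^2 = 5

Let u = z^2. The equation becomes u^2 - u - 5 = 0.
By the quadratic formula, u = 1/2 + sqrt(21)/2 or u = 1/2 - sqrt(21)/2.
z^2 = 1/2 + sqrt(21)/2 gives z = +/-sqrt(1/2 + sqrt(21)/2) ~= +/-1.6707.
z^2 = 1/2 - sqrt(21)/2 < 0 has no real solution.

z = -1.6707 or z = 1.6707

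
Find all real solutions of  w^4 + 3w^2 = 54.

Let u = w^2. The equation becomes u^2 + 3u - 54 = 0.
Factor: (u - 6)(u + 9) = 0, so u = 6 or u = -9.
w^2 = 6 gives w = +/-sqrt(6) ~= +/-2.4495.
w^2 = -9 < 0 has no real solution.

w = -2.4495 or w = 2.4495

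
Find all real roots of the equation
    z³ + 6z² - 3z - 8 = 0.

z = -6.2749 or z = -1 or z = 1.2749

Possible rational roots are divisors of -8. Testing z = -1 gives 0, so (z + 1) is a factor.
Divide: z³ + 6z² - 3z - 8 = (z + 1)(z² + 5z - 8).
Apply the quadratic formula to z² + 5z - 8 = 0: z = (-5 ± √57)/2, i.e. z ≈ 1.2749 or z ≈ -6.2749.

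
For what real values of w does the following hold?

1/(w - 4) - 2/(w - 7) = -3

w = 3.723 or w = 7.6103

Multiply both sides by (w - 4)(w - 7):
(w - 7) - 2(w - 4) = -3(w - 4)(w - 7).
Expand and collect terms: -3w^2 + 34w - 85 = 0.
By the quadratic formula, w = (-34 +/- sqrt(136)) / -6, so w ~= 3.723 or w ~= 7.6103.
Neither value makes a denominator zero (w != 4, w != 7), so both are valid.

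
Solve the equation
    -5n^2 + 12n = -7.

n = -0.4852 or n = 2.8852

Rearrange to standard form: -5n^2 + 12n + 7 = 0.
Discriminant: (12)^2 - 4*(-5)*7 = 284.
Quadratic formula: n = (-12 +/- sqrt(284)) / (-10).
So n = 6/5 - sqrt(71)/5 ~= -0.4852 or n = 6/5 + sqrt(71)/5 ~= 2.8852.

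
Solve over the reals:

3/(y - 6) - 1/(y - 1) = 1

y = 0.3467 or y = 8.6533

Multiply both sides by (y - 6)(y - 1):
3(y - 1) - (y - 6) = (y - 6)(y - 1).
Expand and collect terms: y² - 9y + 3 = 0.
By the quadratic formula, y = (9 ± √69) / 2, so y ≈ 8.6533 or y ≈ 0.3467.
Neither value makes a denominator zero (y ≠ 6, y ≠ 1), so both are valid.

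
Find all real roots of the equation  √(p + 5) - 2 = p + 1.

Isolate the radical: √(p + 5) = p + 3.
Square both sides: p + 5 = (p + 3)².
Expand and rearrange: p² + 5p + 4 = 0.
Solving gives p = -1 or p = -4.
Check each candidate in the original equation:
  p = -1: √(4) = 2, while p + 3 = 2 — valid.
  p = -4: √(1) = 1, while p + 3 = -1 — extraneous.

p = -1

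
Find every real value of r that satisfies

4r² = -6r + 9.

Rearrange to standard form: 4r² + 6r - 9 = 0.
Discriminant: (6)² − 4·4·(-9) = 180.
Quadratic formula: r = (-6 ± √180) / 8.
So r = -3/4 + 3·√(5)/4 ≈ 0.9271 or r = -3·√(5)/4 - 3/4 ≈ -2.4271.

r = -2.4271 or r = 0.9271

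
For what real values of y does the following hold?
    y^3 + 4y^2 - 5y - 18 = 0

Possible rational roots are divisors of -18. Testing y = -2 gives 0, so (y + 2) is a factor.
Divide: y^3 + 4y^2 - 5y - 18 = (y + 2)(y^2 + 2y - 9).
Apply the quadratic formula to y^2 + 2y - 9 = 0: y = (-2 +/- sqrt(40))/2, i.e. y ~= 2.1623 or y ~= -4.1623.

y = -4.1623 or y = -2 or y = 2.1623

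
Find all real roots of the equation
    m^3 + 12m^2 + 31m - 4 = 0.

m = -8.1231 or m = -4 or m = 0.1231

Possible rational roots are divisors of -4. Testing m = -4 gives 0, so (m + 4) is a factor.
Divide: m^3 + 12m^2 + 31m - 4 = (m + 4)(m^2 + 8m - 1).
Apply the quadratic formula to m^2 + 8m - 1 = 0: m = (-8 +/- sqrt(68))/2, i.e. m ~= 0.1231 or m ~= -8.1231.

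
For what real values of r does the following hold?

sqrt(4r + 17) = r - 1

r = 8

Square both sides: 4r + 17 = (r - 1)^2.
Expand and rearrange: r^2 - 6r - 16 = 0.
Solving gives r = 8 or r = -2.
Check each candidate in the original equation:
  r = 8: sqrt(49) = 7, while r - 1 = 7 — valid.
  r = -2: sqrt(9) = 3, while r - 1 = -3 — extraneous.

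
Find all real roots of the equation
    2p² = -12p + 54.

p = -9 or p = 3

Bring every term to one side: 2p² + 12p - 54 = 0.
Factor: 2(p - 3)(p + 9) = 0.
So p = 3 or p = -9.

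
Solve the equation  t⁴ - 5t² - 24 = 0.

t = -2.8284 or t = 2.8284

Let u = t². The equation becomes u² - 5u - 24 = 0.
Factor: (u + 3)(u - 8) = 0, so u = -3 or u = 8.
t² = -3 < 0 has no real solution.
t² = 8 gives t = ±2·√(2) ≈ ±2.8284.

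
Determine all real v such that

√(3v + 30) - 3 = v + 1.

v = 2

Isolate the radical: √(3v + 30) = v + 4.
Square both sides: 3v + 30 = (v + 4)².
Expand and rearrange: v² + 5v - 14 = 0.
Solving gives v = 2 or v = -7.
Check each candidate in the original equation:
  v = 2: √(36) = 6, while v + 4 = 6 — valid.
  v = -7: √(9) = 3, while v + 4 = -3 — extraneous.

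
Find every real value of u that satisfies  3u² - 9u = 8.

Rearrange to standard form: 3u² - 9u - 8 = 0.
Discriminant: (-9)² − 4·3·(-8) = 177.
Quadratic formula: u = (9 ± √177) / 6.
So u = 3/2 + √(177)/6 ≈ 3.7174 or u = 3/2 - √(177)/6 ≈ -0.7174.

u = -0.7174 or u = 3.7174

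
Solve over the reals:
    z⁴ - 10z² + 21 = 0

Let u = z². The equation becomes u² - 10u + 21 = 0.
Factor: (u - 7)(u - 3) = 0, so u = 7 or u = 3.
z² = 7 gives z = ±√(7) ≈ ±2.6458.
z² = 3 gives z = ±√(3) ≈ ±1.7321.

z = -2.6458 or z = -1.7321 or z = 1.7321 or z = 2.6458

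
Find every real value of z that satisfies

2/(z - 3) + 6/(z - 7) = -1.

z = -2.4641 or z = 4.4641

Multiply both sides by (z - 3)(z - 7):
2(z - 7) + 6(z - 3) = -(z - 3)(z - 7).
Expand and collect terms: -z^2 + 2z + 11 = 0.
By the quadratic formula, z = (-2 +/- sqrt(48)) / -2, so z ~= -2.4641 or z ~= 4.4641.
Neither value makes a denominator zero (z != 3, z != 7), so both are valid.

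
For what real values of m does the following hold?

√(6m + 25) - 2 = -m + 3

m = 0

Isolate the radical: √(6m + 25) = -m + 5.
Square both sides: 6m + 25 = (-m + 5)².
Expand and rearrange: m² - 16m = 0.
Solving gives m = 16 or m = 0.
Check each candidate in the original equation:
  m = 16: √(121) = 11, while -m + 5 = -11 — extraneous.
  m = 0: √(25) = 5, while -m + 5 = 5 — valid.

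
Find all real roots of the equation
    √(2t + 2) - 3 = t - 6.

Isolate the radical: √(2t + 2) = t - 3.
Square both sides: 2t + 2 = (t - 3)².
Expand and rearrange: t² - 8t + 7 = 0.
Solving gives t = 7 or t = 1.
Check each candidate in the original equation:
  t = 7: √(16) = 4, while t - 3 = 4 — valid.
  t = 1: √(4) = 2, while t - 3 = -2 — extraneous.

t = 7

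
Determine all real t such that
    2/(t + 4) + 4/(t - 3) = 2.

t = -3.2426 or t = 5.2426

Multiply both sides by (t + 4)(t - 3):
2(t - 3) + 4(t + 4) = 2(t + 4)(t - 3).
Expand and collect terms: 2t^2 - 4t - 34 = 0.
By the quadratic formula, t = (4 +/- sqrt(288)) / 4, so t ~= 5.2426 or t ~= -3.2426.
Neither value makes a denominator zero (t != -4, t != 3), so both are valid.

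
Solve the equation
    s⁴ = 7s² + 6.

s = -2.7878 or s = 2.7878

Let u = s². The equation becomes u² - 7u - 6 = 0.
By the quadratic formula, u = 7/2 + √(73)/2 or u = 7/2 - √(73)/2.
s² = 7/2 + √(73)/2 gives s = ±√(7/2 + √(73)/2) ≈ ±2.7878.
s² = 7/2 - √(73)/2 < 0 has no real solution.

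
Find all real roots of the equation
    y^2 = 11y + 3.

y = -0.2663 or y = 11.2663

Rearrange to standard form: y^2 - 11y - 3 = 0.
Discriminant: (-11)^2 - 4*1*(-3) = 133.
Quadratic formula: y = (11 +/- sqrt(133)) / 2.
So y = 11/2 + sqrt(133)/2 ~= 11.2663 or y = 11/2 - sqrt(133)/2 ~= -0.2663.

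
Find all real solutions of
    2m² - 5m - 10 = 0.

m = -1.3117 or m = 3.8117

Discriminant: (-5)² − 4·2·(-10) = 105.
Quadratic formula: m = (5 ± √105) / 4.
So m = 5/4 + √(105)/4 ≈ 3.8117 or m = 5/4 - √(105)/4 ≈ -1.3117.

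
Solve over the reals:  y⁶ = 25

Let u = y³. The equation becomes u² - 25 = 0.
Factor: (u + 5)(u - 5) = 0, so u = -5 or u = 5.
y³ = -5 gives y = -∛(5) ≈ -1.71.
y³ = 5 gives y = ∛(5) ≈ 1.71.

y = -1.71 or y = 1.71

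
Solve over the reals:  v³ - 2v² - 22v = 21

Rearrange: v³ - 2v² - 22v - 21 = 0.
Possible rational roots are divisors of -21. Testing v = -3 gives 0, so (v + 3) is a factor.
Divide: v³ - 2v² - 22v - 21 = (v + 3)(v² - 5v - 7).
Apply the quadratic formula to v² - 5v - 7 = 0: v = (5 ± √53)/2, i.e. v ≈ 6.1401 or v ≈ -1.1401.

v = -3 or v = -1.1401 or v = 6.1401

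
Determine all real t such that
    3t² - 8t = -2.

Rearrange to standard form: 3t² - 8t + 2 = 0.
Discriminant: (-8)² − 4·3·2 = 40.
Quadratic formula: t = (8 ± √40) / 6.
So t = √(10)/3 + 4/3 ≈ 2.3874 or t = 4/3 - √(10)/3 ≈ 0.2792.

t = 0.2792 or t = 2.3874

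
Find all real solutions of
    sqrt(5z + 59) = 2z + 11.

z = -2

Square both sides: 5z + 59 = (2z + 11)^2.
Expand and rearrange: 4z^2 + 39z + 62 = 0.
Solving gives z = -2 or z = -7.75.
Check each candidate in the original equation:
  z = -2: sqrt(49) = 7, while 2z + 11 = 7 — valid.
  z = -7.75: sqrt(20.25) = 4.5, while 2z + 11 = -4.5 — extraneous.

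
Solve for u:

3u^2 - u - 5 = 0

u = -1.135 or u = 1.4684

Discriminant: (-1)^2 - 4*3*(-5) = 61.
Quadratic formula: u = (1 +/- sqrt(61)) / 6.
So u = 1/6 + sqrt(61)/6 ~= 1.4684 or u = 1/6 - sqrt(61)/6 ~= -1.135.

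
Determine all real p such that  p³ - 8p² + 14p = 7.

p = 1 or p = 1.2087 or p = 5.7913

Rearrange: p³ - 8p² + 14p - 7 = 0.
Possible rational roots are divisors of -7. Testing p = 1 gives 0, so (p - 1) is a factor.
Divide: p³ - 8p² + 14p - 7 = (p - 1)(p² - 7p + 7).
Apply the quadratic formula to p² - 7p + 7 = 0: p = (7 ± √21)/2, i.e. p ≈ 5.7913 or p ≈ 1.2087.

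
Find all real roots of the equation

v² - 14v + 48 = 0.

v = 6 or v = 8

Factor: (v - 6)(v - 8) = 0.
So v = 6 or v = 8.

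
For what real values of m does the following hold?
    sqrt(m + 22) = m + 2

Square both sides: m + 22 = (m + 2)^2.
Expand and rearrange: m^2 + 3m - 18 = 0.
Solving gives m = 3 or m = -6.
Check each candidate in the original equation:
  m = 3: sqrt(25) = 5, while m + 2 = 5 — valid.
  m = -6: sqrt(16) = 4, while m + 2 = -4 — extraneous.

m = 3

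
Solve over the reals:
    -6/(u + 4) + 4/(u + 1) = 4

Multiply both sides by (u + 4)(u + 1):
-6(u + 1) + 4(u + 4) = 4(u + 4)(u + 1).
Expand and collect terms: 4u² + 22u + 6 = 0.
By the quadratic formula, u = (-22 ± √388) / 8, so u ≈ -0.2878 or u ≈ -5.2122.
Neither value makes a denominator zero (u ≠ -4, u ≠ -1), so both are valid.

u = -5.2122 or u = -0.2878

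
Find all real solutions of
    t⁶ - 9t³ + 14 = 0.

Let u = t³. The equation becomes u² - 9u + 14 = 0.
Factor: (u - 2)(u - 7) = 0, so u = 2 or u = 7.
t³ = 2 gives t = ∛(2) ≈ 1.2599.
t³ = 7 gives t = ∛(7) ≈ 1.9129.

t = 1.2599 or t = 1.9129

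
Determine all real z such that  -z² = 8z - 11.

Rearrange to standard form: -z² - 8z + 11 = 0.
Discriminant: (-8)² − 4·(-1)·11 = 108.
Quadratic formula: z = (8 ± √108) / (-2).
So z = -3·√(3) - 4 ≈ -9.1962 or z = -4 + 3·√(3) ≈ 1.1962.

z = -9.1962 or z = 1.1962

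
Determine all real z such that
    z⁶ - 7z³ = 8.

z = -1 or z = 2

Let u = z³. The equation becomes u² - 7u - 8 = 0.
Factor: (u - 8)(u + 1) = 0, so u = 8 or u = -1.
z³ = 8 gives z = 2.
z³ = -1 gives z = -1.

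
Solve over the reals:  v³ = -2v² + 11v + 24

v = -3 or v = -2.3723 or v = 3.3723

Rearrange: v³ + 2v² - 11v - 24 = 0.
Possible rational roots are divisors of -24. Testing v = -3 gives 0, so (v + 3) is a factor.
Divide: v³ + 2v² - 11v - 24 = (v + 3)(v² - v - 8).
Apply the quadratic formula to v² - v - 8 = 0: v = (1 ± √33)/2, i.e. v ≈ 3.3723 or v ≈ -2.3723.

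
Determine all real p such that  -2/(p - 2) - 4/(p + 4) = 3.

Multiply both sides by (p - 2)(p + 4):
-2(p + 4) - 4(p - 2) = 3(p - 2)(p + 4).
Expand and collect terms: 3p² + 12p - 24 = 0.
By the quadratic formula, p = (-12 ± √432) / 6, so p ≈ 1.4641 or p ≈ -5.4641.
Neither value makes a denominator zero (p ≠ 2, p ≠ -4), so both are valid.

p = -5.4641 or p = 1.4641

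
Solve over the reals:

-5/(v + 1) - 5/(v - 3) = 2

Multiply both sides by (v + 1)(v - 3):
-5(v - 3) - 5(v + 1) = 2(v + 1)(v - 3).
Expand and collect terms: 2v² + 6v - 16 = 0.
By the quadratic formula, v = (-6 ± √164) / 4, so v ≈ 1.7016 or v ≈ -4.7016.
Neither value makes a denominator zero (v ≠ -1, v ≠ 3), so both are valid.

v = -4.7016 or v = 1.7016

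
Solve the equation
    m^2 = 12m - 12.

Rearrange to standard form: m^2 - 12m + 12 = 0.
Discriminant: (-12)^2 - 4*1*12 = 96.
Quadratic formula: m = (12 +/- sqrt(96)) / 2.
So m = 2*sqrt(6) + 6 ~= 10.899 or m = 6 - 2*sqrt(6) ~= 1.101.

m = 1.101 or m = 10.899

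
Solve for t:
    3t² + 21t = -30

Bring every term to one side: 3t² + 21t + 30 = 0.
Factor: 3(t + 5)(t + 2) = 0.
So t = -5 or t = -2.

t = -5 or t = -2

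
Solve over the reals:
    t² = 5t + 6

t = -1 or t = 6

Bring every term to one side: t² - 5t - 6 = 0.
Factor: (t + 1)(t - 6) = 0.
So t = -1 or t = 6.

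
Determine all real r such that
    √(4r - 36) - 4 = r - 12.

r = 10

Isolate the radical: √(4r - 36) = r - 8.
Square both sides: 4r - 36 = (r - 8)².
Expand and rearrange: r² - 20r + 100 = 0.
This gives the repeated root r = 10.
Check in the original equation:
  r = 10: √(4) = 2, while r - 8 = 2 — valid.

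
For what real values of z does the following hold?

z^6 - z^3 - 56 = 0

Let u = z^3. The equation becomes u^2 - u - 56 = 0.
Factor: (u + 7)(u - 8) = 0, so u = -7 or u = 8.
z^3 = -7 gives z = -(7)^(1/3) ~= -1.9129.
z^3 = 8 gives z = 2.

z = -1.9129 or z = 2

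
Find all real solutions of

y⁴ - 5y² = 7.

Let u = y². The equation becomes u² - 5u - 7 = 0.
By the quadratic formula, u = 5/2 + √(53)/2 or u = 5/2 - √(53)/2.
y² = 5/2 + √(53)/2 gives y = ±√(5/2 + √(53)/2) ≈ ±2.4779.
y² = 5/2 - √(53)/2 < 0 has no real solution.

y = -2.4779 or y = 2.4779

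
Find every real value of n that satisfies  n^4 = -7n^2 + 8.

Let u = n^2. The equation becomes u^2 + 7u - 8 = 0.
Factor: (u - 1)(u + 8) = 0, so u = 1 or u = -8.
n^2 = 1 gives n = +/-1.
n^2 = -8 < 0 has no real solution.

n = -1 or n = 1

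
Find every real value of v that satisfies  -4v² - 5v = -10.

Rearrange to standard form: -4v² - 5v + 10 = 0.
Discriminant: (-5)² − 4·(-4)·10 = 185.
Quadratic formula: v = (5 ± √185) / (-8).
So v = -√(185)/8 - 5/8 ≈ -2.3252 or v = -5/8 + √(185)/8 ≈ 1.0752.

v = -2.3252 or v = 1.0752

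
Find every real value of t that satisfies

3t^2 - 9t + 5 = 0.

t = 0.7362 or t = 2.2638

Discriminant: (-9)^2 - 4*3*5 = 21.
Quadratic formula: t = (9 +/- sqrt(21)) / 6.
So t = sqrt(21)/6 + 3/2 ~= 2.2638 or t = 3/2 - sqrt(21)/6 ~= 0.7362.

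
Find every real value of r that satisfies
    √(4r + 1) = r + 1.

r = 0 or r = 2

Square both sides: 4r + 1 = (r + 1)².
Expand and rearrange: r² - 2r = 0.
Solving gives r = 2 or r = 0.
Check each candidate in the original equation:
  r = 2: √(9) = 3, while r + 1 = 3 — valid.
  r = 0: √(1) = 1, while r + 1 = 1 — valid.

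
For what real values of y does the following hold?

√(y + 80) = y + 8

Square both sides: y + 80 = (y + 8)².
Expand and rearrange: y² + 15y - 16 = 0.
Solving gives y = 1 or y = -16.
Check each candidate in the original equation:
  y = 1: √(81) = 9, while y + 8 = 9 — valid.
  y = -16: √(64) = 8, while y + 8 = -8 — extraneous.

y = 1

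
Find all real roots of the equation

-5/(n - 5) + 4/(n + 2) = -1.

n = -4.6332 or n = 8.6332

Multiply both sides by (n - 5)(n + 2):
-5(n + 2) + 4(n - 5) = -(n - 5)(n + 2).
Expand and collect terms: -n² + 4n + 40 = 0.
By the quadratic formula, n = (-4 ± √176) / -2, so n ≈ -4.6332 or n ≈ 8.6332.
Neither value makes a denominator zero (n ≠ 5, n ≠ -2), so both are valid.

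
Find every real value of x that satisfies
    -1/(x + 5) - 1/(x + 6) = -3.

x = -5.7676 or x = -4.5657

Multiply both sides by (x + 5)(x + 6):
-(x + 6) - (x + 5) = -3(x + 5)(x + 6).
Expand and collect terms: -3x² - 31x - 79 = 0.
By the quadratic formula, x = (31 ± √13) / -6, so x ≈ -5.7676 or x ≈ -4.5657.
Neither value makes a denominator zero (x ≠ -5, x ≠ -6), so both are valid.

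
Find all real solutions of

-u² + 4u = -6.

u = -1.1623 or u = 5.1623

Rearrange to standard form: -u² + 4u + 6 = 0.
Discriminant: (4)² − 4·(-1)·6 = 40.
Quadratic formula: u = (-4 ± √40) / (-2).
So u = 2 - √(10) ≈ -1.1623 or u = 2 + √(10) ≈ 5.1623.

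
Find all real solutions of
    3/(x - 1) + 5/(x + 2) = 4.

Multiply both sides by (x - 1)(x + 2):
3(x + 2) + 5(x - 1) = 4(x - 1)(x + 2).
Expand and collect terms: 4x^2 - 4x - 9 = 0.
By the quadratic formula, x = (4 +/- sqrt(160)) / 8, so x ~= 2.0811 or x ~= -1.0811.
Neither value makes a denominator zero (x != 1, x != -2), so both are valid.

x = -1.0811 or x = 2.0811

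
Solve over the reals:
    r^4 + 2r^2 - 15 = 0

r = -1.7321 or r = 1.7321

Let u = r^2. The equation becomes u^2 + 2u - 15 = 0.
Factor: (u - 3)(u + 5) = 0, so u = 3 or u = -5.
r^2 = 3 gives r = +/-sqrt(3) ~= +/-1.7321.
r^2 = -5 < 0 has no real solution.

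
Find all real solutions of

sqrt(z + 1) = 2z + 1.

z = 0

Square both sides: z + 1 = (2z + 1)^2.
Expand and rearrange: 4z^2 + 3z = 0.
Solving gives z = 0 or z = -0.75.
Check each candidate in the original equation:
  z = 0: sqrt(1) = 1, while 2z + 1 = 1 — valid.
  z = -0.75: sqrt(0.25) = 0.5, while 2z + 1 = -0.5 — extraneous.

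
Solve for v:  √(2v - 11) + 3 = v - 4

Isolate the radical: √(2v - 11) = v - 7.
Square both sides: 2v - 11 = (v - 7)².
Expand and rearrange: v² - 16v + 60 = 0.
Solving gives v = 10 or v = 6.
Check each candidate in the original equation:
  v = 10: √(9) = 3, while v - 7 = 3 — valid.
  v = 6: √(1) = 1, while v - 7 = -1 — extraneous.

v = 10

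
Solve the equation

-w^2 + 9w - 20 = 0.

w = 4 or w = 5

Factor: -1(w - 4)(w - 5) = 0.
So w = 4 or w = 5.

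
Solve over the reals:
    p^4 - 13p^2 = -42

p = -2.6458 or p = -2.4495 or p = 2.4495 or p = 2.6458

Let u = p^2. The equation becomes u^2 - 13u + 42 = 0.
Factor: (u - 6)(u - 7) = 0, so u = 6 or u = 7.
p^2 = 6 gives p = +/-sqrt(6) ~= +/-2.4495.
p^2 = 7 gives p = +/-sqrt(7) ~= +/-2.6458.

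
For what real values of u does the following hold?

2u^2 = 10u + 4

u = -0.3723 or u = 5.3723

Rearrange to standard form: 2u^2 - 10u - 4 = 0.
Discriminant: (-10)^2 - 4*2*(-4) = 132.
Quadratic formula: u = (10 +/- sqrt(132)) / 4.
So u = 5/2 + sqrt(33)/2 ~= 5.3723 or u = 5/2 - sqrt(33)/2 ~= -0.3723.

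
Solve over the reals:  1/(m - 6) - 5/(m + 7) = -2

Multiply both sides by (m - 6)(m + 7):
(m + 7) - 5(m - 6) = -2(m - 6)(m + 7).
Expand and collect terms: -2m^2 + 2m + 47 = 0.
By the quadratic formula, m = (-2 +/- sqrt(380)) / -4, so m ~= -4.3734 or m ~= 5.3734.
Neither value makes a denominator zero (m != 6, m != -7), so both are valid.

m = -4.3734 or m = 5.3734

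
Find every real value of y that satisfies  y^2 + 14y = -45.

y = -9 or y = -5

Bring every term to one side: y^2 + 14y + 45 = 0.
Factor: (y + 9)(y + 5) = 0.
So y = -9 or y = -5.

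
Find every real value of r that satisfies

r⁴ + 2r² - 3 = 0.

r = -1 or r = 1

Let u = r². The equation becomes u² + 2u - 3 = 0.
Factor: (u - 1)(u + 3) = 0, so u = 1 or u = -3.
r² = 1 gives r = ±1.
r² = -3 < 0 has no real solution.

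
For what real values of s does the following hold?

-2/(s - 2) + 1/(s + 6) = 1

s = -4.5616 or s = -0.4384

Multiply both sides by (s - 2)(s + 6):
-2(s + 6) + (s - 2) = (s - 2)(s + 6).
Expand and collect terms: s^2 + 5s + 2 = 0.
By the quadratic formula, s = (-5 +/- sqrt(17)) / 2, so s ~= -0.4384 or s ~= -4.5616.
Neither value makes a denominator zero (s != 2, s != -6), so both are valid.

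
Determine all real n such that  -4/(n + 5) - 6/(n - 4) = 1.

n = -11.5208 or n = 0.5208

Multiply both sides by (n + 5)(n - 4):
-4(n - 4) - 6(n + 5) = (n + 5)(n - 4).
Expand and collect terms: n² + 11n - 6 = 0.
By the quadratic formula, n = (-11 ± √145) / 2, so n ≈ 0.5208 or n ≈ -11.5208.
Neither value makes a denominator zero (n ≠ -5, n ≠ 4), so both are valid.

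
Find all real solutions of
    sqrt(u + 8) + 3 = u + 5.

u = 1

Isolate the radical: sqrt(u + 8) = u + 2.
Square both sides: u + 8 = (u + 2)^2.
Expand and rearrange: u^2 + 3u - 4 = 0.
Solving gives u = 1 or u = -4.
Check each candidate in the original equation:
  u = 1: sqrt(9) = 3, while u + 2 = 3 — valid.
  u = -4: sqrt(4) = 2, while u + 2 = -2 — extraneous.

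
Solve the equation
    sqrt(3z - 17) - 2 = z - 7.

z = 6 or z = 7

Isolate the radical: sqrt(3z - 17) = z - 5.
Square both sides: 3z - 17 = (z - 5)^2.
Expand and rearrange: z^2 - 13z + 42 = 0.
Solving gives z = 7 or z = 6.
Check each candidate in the original equation:
  z = 7: sqrt(4) = 2, while z - 5 = 2 — valid.
  z = 6: sqrt(1) = 1, while z - 5 = 1 — valid.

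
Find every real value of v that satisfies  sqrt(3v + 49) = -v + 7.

Square both sides: 3v + 49 = (-v + 7)^2.
Expand and rearrange: v^2 - 17v = 0.
Solving gives v = 17 or v = 0.
Check each candidate in the original equation:
  v = 17: sqrt(100) = 10, while -v + 7 = -10 — extraneous.
  v = 0: sqrt(49) = 7, while -v + 7 = 7 — valid.

v = 0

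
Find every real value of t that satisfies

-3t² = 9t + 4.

Rearrange to standard form: -3t² - 9t - 4 = 0.
Discriminant: (-9)² − 4·(-3)·(-4) = 33.
Quadratic formula: t = (9 ± √33) / (-6).
So t = -3/2 - √(33)/6 ≈ -2.4574 or t = -3/2 + √(33)/6 ≈ -0.5426.

t = -2.4574 or t = -0.5426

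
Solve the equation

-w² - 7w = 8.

w = -5.5616 or w = -1.4384

Rearrange to standard form: -w² - 7w - 8 = 0.
Discriminant: (-7)² − 4·(-1)·(-8) = 17.
Quadratic formula: w = (7 ± √17) / (-2).
So w = -7/2 - √(17)/2 ≈ -5.5616 or w = -7/2 + √(17)/2 ≈ -1.4384.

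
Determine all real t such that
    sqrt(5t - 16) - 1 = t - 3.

Isolate the radical: sqrt(5t - 16) = t - 2.
Square both sides: 5t - 16 = (t - 2)^2.
Expand and rearrange: t^2 - 9t + 20 = 0.
Solving gives t = 5 or t = 4.
Check each candidate in the original equation:
  t = 5: sqrt(9) = 3, while t - 2 = 3 — valid.
  t = 4: sqrt(4) = 2, while t - 2 = 2 — valid.

t = 4 or t = 5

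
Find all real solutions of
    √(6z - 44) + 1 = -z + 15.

z = 10

Isolate the radical: √(6z - 44) = -z + 14.
Square both sides: 6z - 44 = (-z + 14)².
Expand and rearrange: z² - 34z + 240 = 0.
Solving gives z = 24 or z = 10.
Check each candidate in the original equation:
  z = 24: √(100) = 10, while -z + 14 = -10 — extraneous.
  z = 10: √(16) = 4, while -z + 14 = 4 — valid.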